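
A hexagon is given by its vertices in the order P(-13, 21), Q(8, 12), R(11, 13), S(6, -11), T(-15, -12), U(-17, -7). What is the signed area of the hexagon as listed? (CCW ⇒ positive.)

-667.5

Apply the shoelace (surveyor's) formula: 2A = Σ (x_i·y_{i+1} − x_{i+1}·y_i), indices taken mod 6.
Σ = (-324) + (-28) + (-199) + (-237) + (-99) + (-448) = -1335
Signed area = Σ/2 = -667.5 (negative ⇒ clockwise traversal).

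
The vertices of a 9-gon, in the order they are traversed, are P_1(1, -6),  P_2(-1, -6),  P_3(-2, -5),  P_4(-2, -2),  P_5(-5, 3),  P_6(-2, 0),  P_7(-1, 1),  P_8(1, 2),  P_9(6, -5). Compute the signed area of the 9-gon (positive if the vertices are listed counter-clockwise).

Σ = (-12) + (-7) + (-6) + (-16) + (6) + (-2) + (-3) + (-17) + (-31) = -88
Signed area = Σ/2 = -44 (negative ⇒ clockwise traversal).

-44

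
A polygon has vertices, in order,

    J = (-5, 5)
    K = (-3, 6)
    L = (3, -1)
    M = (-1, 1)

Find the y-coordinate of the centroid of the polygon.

Apply the shoelace formula. First the cross-terms c_i = x_i·y_{i+1} − x_{i+1}·y_i:
  -15, -15, 2, 0  ⇒  2A = -28, A = -14.
Then Σ (y_i + y_{i+1})·c_i = -240, so ȳ = -240 / (6·(-14)) = 20/7.

20/7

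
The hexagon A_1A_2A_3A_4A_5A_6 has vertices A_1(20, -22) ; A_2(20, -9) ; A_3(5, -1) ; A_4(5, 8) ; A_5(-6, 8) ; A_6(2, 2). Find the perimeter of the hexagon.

90

|A_1A_2| = √((0)² + (13)²) = √169 = 13
|A_2A_3| = √((-15)² + (8)²) = √289 = 17
|A_3A_4| = √((0)² + (9)²) = √81 = 9
|A_4A_5| = √((-11)² + (0)²) = √121 = 11
|A_5A_6| = √((8)² + (-6)²) = √100 = 10
|A_6A_1| = √((18)² + (-24)²) = √900 = 30
Perimeter = 13 + 17 + 9 + 11 + 10 + 30 = 90.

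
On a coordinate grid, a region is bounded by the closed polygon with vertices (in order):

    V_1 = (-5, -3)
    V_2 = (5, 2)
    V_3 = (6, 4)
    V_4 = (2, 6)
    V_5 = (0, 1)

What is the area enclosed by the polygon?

Apply the shoelace (surveyor's) formula: 2A = Σ (x_i·y_{i+1} − x_{i+1}·y_i), indices taken mod 5.
V_1→V_2: (-5)(2) − (5)(-3) = 5
V_2→V_3: (5)(4) − (6)(2) = 8
V_3→V_4: (6)(6) − (2)(4) = 28
V_4→V_5: (2)(1) − (0)(6) = 2
V_5→V_1: (0)(-3) − (-5)(1) = 5
Σ = 48
Area = |Σ|/2 = 24.

24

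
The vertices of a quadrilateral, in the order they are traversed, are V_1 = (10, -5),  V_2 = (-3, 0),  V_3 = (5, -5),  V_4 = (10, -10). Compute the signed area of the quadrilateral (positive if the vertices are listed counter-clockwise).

Apply the surveyor's formula: 2A = Σ (x_i·y_{i+1} − x_{i+1}·y_i), indices taken mod 4.
Σ = (-15) + (15) + (0) + (50) = 50
Signed area = Σ/2 = 25 (positive ⇒ counter-clockwise traversal).

25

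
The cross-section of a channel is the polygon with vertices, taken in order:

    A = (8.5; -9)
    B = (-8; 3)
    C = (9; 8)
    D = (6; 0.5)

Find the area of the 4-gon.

119.625

Apply the shoelace formula: 2A = Σ (x_i·y_{i+1} − x_{i+1}·y_i), indices taken mod 4.
A→B: (8.5)(3) − (-8)(-9) = -46.5
B→C: (-8)(8) − (9)(3) = -91
C→D: (9)(0.5) − (6)(8) = -43.5
D→A: (6)(-9) − (8.5)(0.5) = -58.25
Σ = -239.25
Area = |Σ|/2 = 119.625.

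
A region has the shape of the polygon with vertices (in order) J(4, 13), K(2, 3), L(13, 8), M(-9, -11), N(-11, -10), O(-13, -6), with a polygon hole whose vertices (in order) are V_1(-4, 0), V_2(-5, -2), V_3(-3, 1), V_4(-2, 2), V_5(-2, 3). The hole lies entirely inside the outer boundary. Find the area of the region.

172.5

Outer boundary:
Apply the shoelace formula: 2A = Σ (x_i·y_{i+1} − x_{i+1}·y_i), indices taken mod 6.
J→K: (4)(3) − (2)(13) = -14
K→L: (2)(8) − (13)(3) = -23
L→M: (13)(-11) − (-9)(8) = -71
M→N: (-9)(-10) − (-11)(-11) = -31
N→O: (-11)(-6) − (-13)(-10) = -64
O→J: (-13)(13) − (4)(-6) = -145
Σ = -348
Area = |Σ|/2 = 174.
Hole:
Apply the shoelace (surveyor's) formula: 2A = Σ (x_i·y_{i+1} − x_{i+1}·y_i), indices taken mod 5.
V_1→V_2: (-4)(-2) − (-5)(0) = 8
V_2→V_3: (-5)(1) − (-3)(-2) = -11
V_3→V_4: (-3)(2) − (-2)(1) = -4
V_4→V_5: (-2)(3) − (-2)(2) = -2
V_5→V_1: (-2)(0) − (-4)(3) = 12
Σ = 3
Area = |Σ|/2 = 1.5.
Net area = 174 − 1.5 = 172.5.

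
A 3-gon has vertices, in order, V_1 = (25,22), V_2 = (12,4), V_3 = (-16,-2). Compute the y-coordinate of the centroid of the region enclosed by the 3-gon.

Apply Gauss's area formula. First the cross-terms c_i = x_i·y_{i+1} − x_{i+1}·y_i:
  -164, 40, -302  ⇒  2A = -426, A = -213.
Then Σ (y_i + y_{i+1})·c_i = -10224, so ȳ = -10224 / (6·(-213)) = 8.

8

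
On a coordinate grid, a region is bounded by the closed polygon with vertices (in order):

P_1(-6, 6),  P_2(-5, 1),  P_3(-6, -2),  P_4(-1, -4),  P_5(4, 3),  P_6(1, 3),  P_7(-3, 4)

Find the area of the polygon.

51.5

Σ = (24) + (16) + (22) + (13) + (9) + (13) + (6) = 103
Area = |Σ|/2 = 51.5.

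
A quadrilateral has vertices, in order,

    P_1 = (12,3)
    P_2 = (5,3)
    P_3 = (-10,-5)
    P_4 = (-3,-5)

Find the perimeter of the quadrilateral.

|P_1P_2| = √((-7)² + (0)²) = √49 = 7
|P_2P_3| = √((-15)² + (-8)²) = √289 = 17
|P_3P_4| = √((7)² + (0)²) = √49 = 7
|P_4P_1| = √((15)² + (8)²) = √289 = 17
Perimeter = 7 + 17 + 7 + 17 = 48.

48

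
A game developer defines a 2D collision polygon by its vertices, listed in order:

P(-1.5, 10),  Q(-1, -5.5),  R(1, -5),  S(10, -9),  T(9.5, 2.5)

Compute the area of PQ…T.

Apply the surveyor's formula: 2A = Σ (x_i·y_{i+1} − x_{i+1}·y_i), indices taken mod 5.
P→Q: (-1.5)(-5.5) − (-1)(10) = 18.25
Q→R: (-1)(-5) − (1)(-5.5) = 10.5
R→S: (1)(-9) − (10)(-5) = 41
S→T: (10)(2.5) − (9.5)(-9) = 110.5
T→P: (9.5)(10) − (-1.5)(2.5) = 98.75
Σ = 279
Area = |Σ|/2 = 139.5.

139.5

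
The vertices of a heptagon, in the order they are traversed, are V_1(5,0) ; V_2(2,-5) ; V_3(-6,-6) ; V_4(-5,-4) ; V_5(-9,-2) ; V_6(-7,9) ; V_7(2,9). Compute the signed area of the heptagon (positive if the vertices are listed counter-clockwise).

-160

Apply the shoelace (surveyor's) formula: 2A = Σ (x_i·y_{i+1} − x_{i+1}·y_i), indices taken mod 7.
Σ = (-25) + (-42) + (-6) + (-26) + (-95) + (-81) + (-45) = -320
Signed area = Σ/2 = -160 (negative ⇒ clockwise traversal).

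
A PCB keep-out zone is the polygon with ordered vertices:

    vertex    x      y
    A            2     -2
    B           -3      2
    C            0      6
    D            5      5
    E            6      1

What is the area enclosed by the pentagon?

Apply the shoelace (surveyor's) formula: 2A = Σ (x_i·y_{i+1} − x_{i+1}·y_i), indices taken mod 5.
Σ = (-2) + (-18) + (-30) + (-25) + (-14) = -89
Area = |Σ|/2 = 44.5.

44.5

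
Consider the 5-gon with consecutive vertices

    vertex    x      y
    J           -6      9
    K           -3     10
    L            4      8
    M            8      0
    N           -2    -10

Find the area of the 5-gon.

159.5

Apply the shoelace (surveyor's) formula: 2A = Σ (x_i·y_{i+1} − x_{i+1}·y_i), indices taken mod 5.
Σ = (-33) + (-64) + (-64) + (-80) + (-78) = -319
Area = |Σ|/2 = 159.5.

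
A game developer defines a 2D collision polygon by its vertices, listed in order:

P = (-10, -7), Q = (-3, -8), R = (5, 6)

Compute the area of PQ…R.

Apply Gauss's area formula: 2A = Σ (x_i·y_{i+1} − x_{i+1}·y_i), indices taken mod 3.
Σ = (59) + (22) + (25) = 106
Area = |Σ|/2 = 53.

53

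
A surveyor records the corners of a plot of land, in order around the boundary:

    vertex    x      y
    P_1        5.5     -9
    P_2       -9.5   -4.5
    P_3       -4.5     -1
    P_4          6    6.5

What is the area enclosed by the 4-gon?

P_1→P_2: (5.5)(-4.5) − (-9.5)(-9) = -110.25
P_2→P_3: (-9.5)(-1) − (-4.5)(-4.5) = -10.75
P_3→P_4: (-4.5)(6.5) − (6)(-1) = -23.25
P_4→P_1: (6)(-9) − (5.5)(6.5) = -89.75
Σ = -234
Area = |Σ|/2 = 117.

117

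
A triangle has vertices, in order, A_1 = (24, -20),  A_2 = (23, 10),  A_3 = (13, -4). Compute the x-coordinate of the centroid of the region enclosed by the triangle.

20

Apply the shoelace formula. First the cross-terms c_i = x_i·y_{i+1} − x_{i+1}·y_i:
  700, -222, -164  ⇒  2A = 314, A = 157.
Then Σ (x_i + x_{i+1})·c_i = 18840, so x̄ = 18840 / (6·157) = 20.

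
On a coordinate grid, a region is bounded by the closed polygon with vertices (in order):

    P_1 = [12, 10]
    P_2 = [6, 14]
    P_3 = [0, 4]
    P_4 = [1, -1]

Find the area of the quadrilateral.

Apply the surveyor's formula: 2A = Σ (x_i·y_{i+1} − x_{i+1}·y_i), indices taken mod 4.
Σ = (108) + (24) + (-4) + (22) = 150
Area = |Σ|/2 = 75.

75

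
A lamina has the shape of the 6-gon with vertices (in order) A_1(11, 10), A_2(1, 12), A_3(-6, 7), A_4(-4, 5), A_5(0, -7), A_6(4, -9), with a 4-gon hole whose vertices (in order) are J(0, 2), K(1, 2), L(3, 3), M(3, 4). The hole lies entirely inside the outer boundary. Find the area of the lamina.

195

Outer boundary:
Apply the shoelace (surveyor's) formula: 2A = Σ (x_i·y_{i+1} − x_{i+1}·y_i), indices taken mod 6.
Σ = (122) + (79) + (-2) + (28) + (28) + (139) = 394
Area = |Σ|/2 = 197.
Hole:
Cross-terms: -2, -3, 3, 6  ⇒  Σ = 4
Area = |Σ|/2 = 2.
Net area = 197 − 2 = 195.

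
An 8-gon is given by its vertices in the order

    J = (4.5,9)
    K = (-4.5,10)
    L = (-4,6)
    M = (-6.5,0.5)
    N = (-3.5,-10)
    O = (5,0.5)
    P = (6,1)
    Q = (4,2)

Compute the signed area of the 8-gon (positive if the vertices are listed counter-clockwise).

Apply the surveyor's formula: 2A = Σ (x_i·y_{i+1} − x_{i+1}·y_i), indices taken mod 8.
Σ = (85.5) + (13) + (37) + (66.75) + (48.25) + (2) + (8) + (27) = 287.5
Signed area = Σ/2 = 143.75 (positive ⇒ counter-clockwise traversal).

143.75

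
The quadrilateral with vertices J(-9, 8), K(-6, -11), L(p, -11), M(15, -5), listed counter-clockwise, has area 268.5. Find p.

14

Write out the shoelace sum; only the two edges meeting at L involve p:
2·Area = [((-6)·(-11) − p·(-11)) + (p·(-5) − 15·(-11))] + 222
       = 6·p + 453 = 537
⇒ p = 14.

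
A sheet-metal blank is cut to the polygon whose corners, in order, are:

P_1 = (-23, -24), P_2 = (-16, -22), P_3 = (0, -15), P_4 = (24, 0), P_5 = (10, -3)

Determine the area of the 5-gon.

170.5

Apply the surveyor's formula: 2A = Σ (x_i·y_{i+1} − x_{i+1}·y_i), indices taken mod 5.
Σ = (122) + (240) + (360) + (-72) + (-309) = 341
Area = |Σ|/2 = 170.5.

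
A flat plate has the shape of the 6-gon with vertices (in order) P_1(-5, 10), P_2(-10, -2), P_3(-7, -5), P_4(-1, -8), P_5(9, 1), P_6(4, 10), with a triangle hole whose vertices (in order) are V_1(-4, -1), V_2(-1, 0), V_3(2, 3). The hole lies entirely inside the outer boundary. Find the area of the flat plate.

Outer boundary:
Apply Gauss's area formula: 2A = Σ (x_i·y_{i+1} − x_{i+1}·y_i), indices taken mod 6.
Cross-terms: 110, 36, 51, 71, 86, 90  ⇒  Σ = 444
Area = |Σ|/2 = 222.
Hole:
Apply the surveyor's formula: 2A = Σ (x_i·y_{i+1} − x_{i+1}·y_i), indices taken mod 3.
Σ = (-1) + (-3) + (10) = 6
Area = |Σ|/2 = 3.
Net area = 222 − 3 = 219.

219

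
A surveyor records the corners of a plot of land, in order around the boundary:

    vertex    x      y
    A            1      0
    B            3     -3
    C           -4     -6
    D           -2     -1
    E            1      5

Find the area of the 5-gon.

Apply the surveyor's formula: 2A = Σ (x_i·y_{i+1} − x_{i+1}·y_i), indices taken mod 5.
A→B: (1)(-3) − (3)(0) = -3
B→C: (3)(-6) − (-4)(-3) = -30
C→D: (-4)(-1) − (-2)(-6) = -8
D→E: (-2)(5) − (1)(-1) = -9
E→A: (1)(0) − (1)(5) = -5
Σ = -55
Area = |Σ|/2 = 27.5.

27.5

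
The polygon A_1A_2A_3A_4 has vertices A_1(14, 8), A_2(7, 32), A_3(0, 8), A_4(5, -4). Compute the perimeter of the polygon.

78

|A_1A_2| = √((-7)² + (24)²) = √625 = 25
|A_2A_3| = √((-7)² + (-24)²) = √625 = 25
|A_3A_4| = √((5)² + (-12)²) = √169 = 13
|A_4A_1| = √((9)² + (12)²) = √225 = 15
Perimeter = 25 + 25 + 13 + 15 = 78.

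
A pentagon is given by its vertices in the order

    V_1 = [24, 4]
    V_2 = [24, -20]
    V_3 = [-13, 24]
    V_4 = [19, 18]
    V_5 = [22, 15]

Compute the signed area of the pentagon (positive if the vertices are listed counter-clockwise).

Apply the surveyor's formula: 2A = Σ (x_i·y_{i+1} − x_{i+1}·y_i), indices taken mod 5.
V_1→V_2: (24)(-20) − (24)(4) = -576
V_2→V_3: (24)(24) − (-13)(-20) = 316
V_3→V_4: (-13)(18) − (19)(24) = -690
V_4→V_5: (19)(15) − (22)(18) = -111
V_5→V_1: (22)(4) − (24)(15) = -272
Σ = -1333
Signed area = Σ/2 = -666.5 (negative ⇒ clockwise traversal).

-666.5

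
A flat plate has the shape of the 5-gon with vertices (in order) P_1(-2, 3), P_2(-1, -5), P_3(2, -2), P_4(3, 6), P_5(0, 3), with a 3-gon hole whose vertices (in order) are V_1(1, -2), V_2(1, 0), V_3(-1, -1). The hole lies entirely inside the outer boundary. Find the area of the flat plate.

27

Outer boundary:
Apply the shoelace formula: 2A = Σ (x_i·y_{i+1} − x_{i+1}·y_i), indices taken mod 5.
Σ = (13) + (12) + (18) + (9) + (6) = 58
Area = |Σ|/2 = 29.
Hole:
Apply the surveyor's formula: 2A = Σ (x_i·y_{i+1} − x_{i+1}·y_i), indices taken mod 3.
Σ = (2) + (-1) + (3) = 4
Area = |Σ|/2 = 2.
Net area = 29 − 2 = 27.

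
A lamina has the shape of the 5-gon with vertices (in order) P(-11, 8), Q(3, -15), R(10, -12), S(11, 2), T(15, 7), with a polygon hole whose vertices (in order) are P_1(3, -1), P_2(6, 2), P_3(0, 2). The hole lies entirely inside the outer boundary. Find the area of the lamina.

316.5

Outer boundary:
Apply the shoelace formula: 2A = Σ (x_i·y_{i+1} − x_{i+1}·y_i), indices taken mod 5.
Σ = (141) + (114) + (152) + (47) + (197) = 651
Area = |Σ|/2 = 325.5.
Hole:
Apply the shoelace formula: 2A = Σ (x_i·y_{i+1} − x_{i+1}·y_i), indices taken mod 3.
Σ = (12) + (12) + (-6) = 18
Area = |Σ|/2 = 9.
Net area = 325.5 − 9 = 316.5.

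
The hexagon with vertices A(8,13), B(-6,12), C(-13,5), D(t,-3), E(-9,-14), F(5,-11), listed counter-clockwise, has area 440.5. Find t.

-13

The doubled signed area Σ (x_i y_{i+1} − x_{i+1} y_i) is linear in t.
With t=0 it equals 634; the coefficient of t is -19 (from the two edges through D).
So -19·t + 634 = 2·440.5 = 881 ⇒ t = -13.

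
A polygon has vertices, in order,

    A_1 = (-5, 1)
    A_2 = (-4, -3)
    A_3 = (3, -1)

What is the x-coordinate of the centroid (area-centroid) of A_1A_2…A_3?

Apply the shoelace (surveyor's) formula. First the cross-terms c_i = x_i·y_{i+1} − x_{i+1}·y_i:
  19, 13, -2  ⇒  2A = 30, A = 15.
Then Σ (x_i + x_{i+1})·c_i = -180, so x̄ = -180 / (6·15) = -2.

-2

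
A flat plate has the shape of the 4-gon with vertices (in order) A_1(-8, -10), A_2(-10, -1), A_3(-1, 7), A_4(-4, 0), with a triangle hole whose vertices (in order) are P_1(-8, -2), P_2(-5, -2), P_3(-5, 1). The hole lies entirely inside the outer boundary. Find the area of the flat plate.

43

Outer boundary:
Σ = (-92) + (-71) + (28) + (40) = -95
Area = |Σ|/2 = 47.5.
Hole:
Apply the shoelace (surveyor's) formula: 2A = Σ (x_i·y_{i+1} − x_{i+1}·y_i), indices taken mod 3.
P_1→P_2: (-8)(-2) − (-5)(-2) = 6
P_2→P_3: (-5)(1) − (-5)(-2) = -15
P_3→P_1: (-5)(-2) − (-8)(1) = 18
Σ = 9
Area = |Σ|/2 = 4.5.
Net area = 47.5 − 4.5 = 43.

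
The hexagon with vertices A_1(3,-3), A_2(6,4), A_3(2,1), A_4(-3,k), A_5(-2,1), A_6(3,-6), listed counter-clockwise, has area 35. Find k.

The doubled signed area Σ (x_i y_{i+1} − x_{i+1} y_i) is linear in k.
With k=0 it equals 46; the coefficient of k is 4 (from the two edges through A_4).
So 4·k + 46 = 2·35 = 70 ⇒ k = 6.

6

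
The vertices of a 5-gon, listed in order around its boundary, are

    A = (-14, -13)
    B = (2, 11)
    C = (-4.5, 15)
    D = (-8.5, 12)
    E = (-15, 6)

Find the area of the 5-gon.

Apply the shoelace formula: 2A = Σ (x_i·y_{i+1} − x_{i+1}·y_i), indices taken mod 5.
Cross-terms: -128, 79.5, 73.5, 129, 279  ⇒  Σ = 433
Area = |Σ|/2 = 216.5.

216.5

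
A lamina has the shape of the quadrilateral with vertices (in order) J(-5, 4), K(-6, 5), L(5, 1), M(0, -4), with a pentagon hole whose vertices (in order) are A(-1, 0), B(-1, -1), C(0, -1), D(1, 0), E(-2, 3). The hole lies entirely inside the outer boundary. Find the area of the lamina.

31.5

Outer boundary:
Apply the surveyor's formula: 2A = Σ (x_i·y_{i+1} − x_{i+1}·y_i), indices taken mod 4.
Cross-terms: -1, -31, -20, -20  ⇒  Σ = -72
Area = |Σ|/2 = 36.
Hole:
A→B: (-1)(-1) − (-1)(0) = 1
B→C: (-1)(-1) − (0)(-1) = 1
C→D: (0)(0) − (1)(-1) = 1
D→E: (1)(3) − (-2)(0) = 3
E→A: (-2)(0) − (-1)(3) = 3
Σ = 9
Area = |Σ|/2 = 4.5.
Net area = 36 − 4.5 = 31.5.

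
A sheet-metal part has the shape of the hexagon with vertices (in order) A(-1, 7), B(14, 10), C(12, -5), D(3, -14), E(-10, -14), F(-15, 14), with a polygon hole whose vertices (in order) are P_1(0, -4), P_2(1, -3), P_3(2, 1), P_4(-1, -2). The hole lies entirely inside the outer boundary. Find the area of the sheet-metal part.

531

Outer boundary:
Cross-terms: -108, -190, -153, -182, -350, -91  ⇒  Σ = -1074
Area = |Σ|/2 = 537.
Hole:
Apply the shoelace formula: 2A = Σ (x_i·y_{i+1} − x_{i+1}·y_i), indices taken mod 4.
Cross-terms: 4, 7, -3, 4  ⇒  Σ = 12
Area = |Σ|/2 = 6.
Net area = 537 − 6 = 531.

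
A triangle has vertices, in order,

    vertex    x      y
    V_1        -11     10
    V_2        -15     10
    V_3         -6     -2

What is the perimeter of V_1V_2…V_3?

|V_1V_2| = √((-4)² + (0)²) = √16 = 4
|V_2V_3| = √((9)² + (-12)²) = √225 = 15
|V_3V_1| = √((-5)² + (12)²) = √169 = 13
Perimeter = 4 + 15 + 13 = 32.

32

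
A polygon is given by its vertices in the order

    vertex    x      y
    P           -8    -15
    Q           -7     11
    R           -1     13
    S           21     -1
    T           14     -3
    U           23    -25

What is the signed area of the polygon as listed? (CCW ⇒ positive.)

Σ = (-193) + (-80) + (-272) + (-49) + (-281) + (-545) = -1420
Signed area = Σ/2 = -710 (negative ⇒ clockwise traversal).

-710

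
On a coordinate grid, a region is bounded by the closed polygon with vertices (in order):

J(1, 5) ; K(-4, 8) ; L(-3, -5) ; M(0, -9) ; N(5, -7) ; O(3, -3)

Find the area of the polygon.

Apply the surveyor's formula: 2A = Σ (x_i·y_{i+1} − x_{i+1}·y_i), indices taken mod 6.
Σ = (28) + (44) + (27) + (45) + (6) + (18) = 168
Area = |Σ|/2 = 84.

84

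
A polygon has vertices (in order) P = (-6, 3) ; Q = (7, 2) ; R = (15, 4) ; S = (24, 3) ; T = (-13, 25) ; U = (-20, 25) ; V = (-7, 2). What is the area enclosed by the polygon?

Apply Gauss's area formula: 2A = Σ (x_i·y_{i+1} − x_{i+1}·y_i), indices taken mod 7.
Cross-terms: -33, -2, -51, 639, 175, 135, -9  ⇒  Σ = 854
Area = |Σ|/2 = 427.

427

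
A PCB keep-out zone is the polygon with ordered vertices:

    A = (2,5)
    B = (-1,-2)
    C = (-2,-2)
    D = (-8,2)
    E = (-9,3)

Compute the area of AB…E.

39

A→B: (2)(-2) − (-1)(5) = 1
B→C: (-1)(-2) − (-2)(-2) = -2
C→D: (-2)(2) − (-8)(-2) = -20
D→E: (-8)(3) − (-9)(2) = -6
E→A: (-9)(5) − (2)(3) = -51
Σ = -78
Area = |Σ|/2 = 39.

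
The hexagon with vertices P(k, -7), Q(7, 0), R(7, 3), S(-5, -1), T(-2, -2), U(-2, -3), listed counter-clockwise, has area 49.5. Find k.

Write out the shoelace sum; only the two edges meeting at P involve k:
2·Area = [((-2)·(-7) − k·(-3)) + (k·0 − 7·(-7))] + 39
       = 3·k + 102 = 99
⇒ k = -1.

-1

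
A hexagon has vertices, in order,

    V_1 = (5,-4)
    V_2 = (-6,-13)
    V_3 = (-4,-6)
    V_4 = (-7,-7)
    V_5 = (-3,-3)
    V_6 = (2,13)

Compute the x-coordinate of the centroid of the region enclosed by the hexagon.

1/9

Apply the shoelace (surveyor's) formula. First the cross-terms c_i = x_i·y_{i+1} − x_{i+1}·y_i:
  -89, -16, -14, 0, -33, -73  ⇒  2A = -225, A = -112.5.
Then Σ (x_i + x_{i+1})·c_i = -75, so x̄ = -75 / (6·(-112.5)) = 1/9.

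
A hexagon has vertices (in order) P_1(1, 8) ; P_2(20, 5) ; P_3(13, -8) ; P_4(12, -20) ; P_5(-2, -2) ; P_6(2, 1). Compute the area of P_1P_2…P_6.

295.5

Apply the surveyor's formula: 2A = Σ (x_i·y_{i+1} − x_{i+1}·y_i), indices taken mod 6.
Cross-terms: -155, -225, -164, -64, 2, 15  ⇒  Σ = -591
Area = |Σ|/2 = 295.5.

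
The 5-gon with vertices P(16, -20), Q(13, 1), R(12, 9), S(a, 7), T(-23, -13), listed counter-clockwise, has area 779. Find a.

Write out the shoelace sum; only the two edges meeting at S involve a:
2·Area = [(12·7 − a·9) + (a·(-13) − (-23)·7)] + 1049
       = -22·a + 1294 = 1558
⇒ a = -12.

-12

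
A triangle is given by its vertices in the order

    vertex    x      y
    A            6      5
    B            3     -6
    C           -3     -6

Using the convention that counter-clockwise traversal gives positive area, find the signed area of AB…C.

-33

Cross-terms: -51, -36, 21  ⇒  Σ = -66
Signed area = Σ/2 = -33 (negative ⇒ clockwise traversal).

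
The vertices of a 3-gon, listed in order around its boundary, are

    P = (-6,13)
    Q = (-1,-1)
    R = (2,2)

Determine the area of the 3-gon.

28.5

Apply Gauss's area formula: 2A = Σ (x_i·y_{i+1} − x_{i+1}·y_i), indices taken mod 3.
Σ = (19) + (0) + (38) = 57
Area = |Σ|/2 = 28.5.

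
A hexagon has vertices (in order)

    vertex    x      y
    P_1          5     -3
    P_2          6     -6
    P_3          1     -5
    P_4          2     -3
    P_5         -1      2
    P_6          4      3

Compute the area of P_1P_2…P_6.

Apply the shoelace formula: 2A = Σ (x_i·y_{i+1} − x_{i+1}·y_i), indices taken mod 6.
Σ = (-12) + (-24) + (7) + (1) + (-11) + (-27) = -66
Area = |Σ|/2 = 33.

33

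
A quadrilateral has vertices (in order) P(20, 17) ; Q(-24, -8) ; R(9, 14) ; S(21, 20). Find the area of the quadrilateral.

Cross-terms: 248, -264, -114, -43  ⇒  Σ = -173
Area = |Σ|/2 = 86.5.

86.5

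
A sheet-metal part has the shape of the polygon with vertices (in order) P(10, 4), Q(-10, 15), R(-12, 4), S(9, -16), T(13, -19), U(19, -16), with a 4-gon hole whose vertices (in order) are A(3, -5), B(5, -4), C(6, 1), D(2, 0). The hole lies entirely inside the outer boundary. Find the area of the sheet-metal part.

441

Outer boundary:
Apply the shoelace (surveyor's) formula: 2A = Σ (x_i·y_{i+1} − x_{i+1}·y_i), indices taken mod 6.
Σ = (190) + (140) + (156) + (37) + (153) + (236) = 912
Area = |Σ|/2 = 456.
Hole:
Apply the shoelace formula: 2A = Σ (x_i·y_{i+1} − x_{i+1}·y_i), indices taken mod 4.
A→B: (3)(-4) − (5)(-5) = 13
B→C: (5)(1) − (6)(-4) = 29
C→D: (6)(0) − (2)(1) = -2
D→A: (2)(-5) − (3)(0) = -10
Σ = 30
Area = |Σ|/2 = 15.
Net area = 456 − 15 = 441.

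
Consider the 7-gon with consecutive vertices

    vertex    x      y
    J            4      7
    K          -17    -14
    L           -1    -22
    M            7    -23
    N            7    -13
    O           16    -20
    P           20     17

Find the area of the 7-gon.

741

Apply Gauss's area formula: 2A = Σ (x_i·y_{i+1} − x_{i+1}·y_i), indices taken mod 7.
Σ = (63) + (360) + (177) + (70) + (68) + (672) + (72) = 1482
Area = |Σ|/2 = 741.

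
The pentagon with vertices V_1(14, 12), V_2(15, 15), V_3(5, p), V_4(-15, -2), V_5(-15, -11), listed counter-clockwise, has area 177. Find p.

10

Write out the shoelace sum; only the two edges meeting at V_3 involve p:
2·Area = [(15·p − 5·15) + (5·(-2) − (-15)·p)] + 139
       = 30·p + 54 = 354
⇒ p = 10.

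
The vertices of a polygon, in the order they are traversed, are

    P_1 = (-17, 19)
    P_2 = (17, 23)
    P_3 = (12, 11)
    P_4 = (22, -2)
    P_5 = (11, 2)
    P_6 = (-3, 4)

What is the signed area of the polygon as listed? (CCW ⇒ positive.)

Σ = (-714) + (-89) + (-266) + (66) + (50) + (11) = -942
Signed area = Σ/2 = -471 (negative ⇒ clockwise traversal).

-471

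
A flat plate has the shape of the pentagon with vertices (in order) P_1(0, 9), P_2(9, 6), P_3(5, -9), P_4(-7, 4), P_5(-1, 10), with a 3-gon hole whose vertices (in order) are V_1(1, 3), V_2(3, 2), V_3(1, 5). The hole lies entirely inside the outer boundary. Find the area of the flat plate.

Outer boundary:
P_1→P_2: (0)(6) − (9)(9) = -81
P_2→P_3: (9)(-9) − (5)(6) = -111
P_3→P_4: (5)(4) − (-7)(-9) = -43
P_4→P_5: (-7)(10) − (-1)(4) = -66
P_5→P_1: (-1)(9) − (0)(10) = -9
Σ = -310
Area = |Σ|/2 = 155.
Hole:
Apply the shoelace formula: 2A = Σ (x_i·y_{i+1} − x_{i+1}·y_i), indices taken mod 3.
Cross-terms: -7, 13, -2  ⇒  Σ = 4
Area = |Σ|/2 = 2.
Net area = 155 − 2 = 153.

153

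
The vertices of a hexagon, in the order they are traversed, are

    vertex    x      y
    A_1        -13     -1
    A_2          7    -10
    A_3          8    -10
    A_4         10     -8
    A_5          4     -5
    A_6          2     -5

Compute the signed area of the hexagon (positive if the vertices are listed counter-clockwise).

44

Apply the shoelace (surveyor's) formula: 2A = Σ (x_i·y_{i+1} − x_{i+1}·y_i), indices taken mod 6.
Cross-terms: 137, 10, 36, -18, -10, -67  ⇒  Σ = 88
Signed area = Σ/2 = 44 (positive ⇒ counter-clockwise traversal).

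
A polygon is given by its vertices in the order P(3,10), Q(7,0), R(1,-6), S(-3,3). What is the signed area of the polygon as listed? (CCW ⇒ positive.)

Apply the shoelace (surveyor's) formula: 2A = Σ (x_i·y_{i+1} − x_{i+1}·y_i), indices taken mod 4.
Cross-terms: -70, -42, -15, -39  ⇒  Σ = -166
Signed area = Σ/2 = -83 (negative ⇒ clockwise traversal).

-83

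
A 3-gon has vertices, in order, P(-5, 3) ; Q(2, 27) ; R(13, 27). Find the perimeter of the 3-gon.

66

|PQ| = √((7)² + (24)²) = √625 = 25
|QR| = √((11)² + (0)²) = √121 = 11
|RP| = √((-18)² + (-24)²) = √900 = 30
Perimeter = 25 + 11 + 30 = 66.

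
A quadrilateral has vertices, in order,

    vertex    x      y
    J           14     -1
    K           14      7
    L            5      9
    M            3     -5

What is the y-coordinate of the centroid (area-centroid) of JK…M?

Apply the shoelace (surveyor's) formula. First the cross-terms c_i = x_i·y_{i+1} − x_{i+1}·y_i:
  112, 91, -52, 67  ⇒  2A = 218, A = 109.
Then Σ (y_i + y_{i+1})·c_i = 1518, so ȳ = 1518 / (6·109) = 253/109.

253/109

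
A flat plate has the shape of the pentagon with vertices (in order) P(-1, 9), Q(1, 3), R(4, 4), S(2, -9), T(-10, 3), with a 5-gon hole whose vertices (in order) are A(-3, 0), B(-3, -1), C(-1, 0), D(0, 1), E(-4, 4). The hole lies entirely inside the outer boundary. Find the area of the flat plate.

109

Outer boundary:
Σ = (-12) + (-8) + (-44) + (-84) + (-87) = -235
Area = |Σ|/2 = 117.5.
Hole:
Σ = (3) + (-1) + (-1) + (4) + (12) = 17
Area = |Σ|/2 = 8.5.
Net area = 117.5 − 8.5 = 109.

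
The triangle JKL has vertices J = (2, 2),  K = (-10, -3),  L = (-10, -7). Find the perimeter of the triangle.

32

|JK| = √((-12)² + (-5)²) = √169 = 13
|KL| = √((0)² + (-4)²) = √16 = 4
|LJ| = √((12)² + (9)²) = √225 = 15
Perimeter = 13 + 4 + 15 = 32.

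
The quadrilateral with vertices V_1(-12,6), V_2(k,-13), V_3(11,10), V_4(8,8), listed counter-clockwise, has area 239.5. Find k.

7

Write out the shoelace sum; only the two edges meeting at V_2 involve k:
2·Area = [((-12)·(-13) − k·6) + (k·10 − 11·(-13))] + 152
       = 4·k + 451 = 479
⇒ k = 7.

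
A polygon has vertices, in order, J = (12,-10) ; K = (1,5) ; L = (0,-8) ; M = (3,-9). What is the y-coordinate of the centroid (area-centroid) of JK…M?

-554/123

Apply Gauss's area formula. First the cross-terms c_i = x_i·y_{i+1} − x_{i+1}·y_i:
  70, -8, 24, 78  ⇒  2A = 164, A = 82.
Then Σ (y_i + y_{i+1})·c_i = -2216, so ȳ = -2216 / (6·82) = -554/123.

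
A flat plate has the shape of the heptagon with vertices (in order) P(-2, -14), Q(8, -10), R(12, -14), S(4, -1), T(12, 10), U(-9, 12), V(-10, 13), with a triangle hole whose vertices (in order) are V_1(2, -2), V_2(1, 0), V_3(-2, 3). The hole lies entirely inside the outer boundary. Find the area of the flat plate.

Outer boundary:
Apply Gauss's area formula: 2A = Σ (x_i·y_{i+1} − x_{i+1}·y_i), indices taken mod 7.
Σ = (132) + (8) + (44) + (52) + (234) + (3) + (166) = 639
Area = |Σ|/2 = 319.5.
Hole:
Apply the surveyor's formula: 2A = Σ (x_i·y_{i+1} − x_{i+1}·y_i), indices taken mod 3.
Cross-terms: 2, 3, -2  ⇒  Σ = 3
Area = |Σ|/2 = 1.5.
Net area = 319.5 − 1.5 = 318.

318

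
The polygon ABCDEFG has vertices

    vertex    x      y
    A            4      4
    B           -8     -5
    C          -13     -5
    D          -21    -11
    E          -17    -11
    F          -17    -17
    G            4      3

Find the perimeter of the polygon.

70

|AB| = √((-12)² + (-9)²) = √225 = 15
|BC| = √((-5)² + (0)²) = √25 = 5
|CD| = √((-8)² + (-6)²) = √100 = 10
|DE| = √((4)² + (0)²) = √16 = 4
|EF| = √((0)² + (-6)²) = √36 = 6
|FG| = √((21)² + (20)²) = √841 = 29
|GA| = √((0)² + (1)²) = √1 = 1
Perimeter = 15 + 5 + 10 + 4 + 6 + 29 + 1 = 70.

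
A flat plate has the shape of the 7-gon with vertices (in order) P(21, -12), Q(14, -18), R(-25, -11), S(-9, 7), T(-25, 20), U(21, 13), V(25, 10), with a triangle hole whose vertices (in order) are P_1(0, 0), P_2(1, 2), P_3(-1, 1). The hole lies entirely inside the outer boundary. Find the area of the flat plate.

Outer boundary:
Apply Gauss's area formula: 2A = Σ (x_i·y_{i+1} − x_{i+1}·y_i), indices taken mod 7.
P→Q: (21)(-18) − (14)(-12) = -210
Q→R: (14)(-11) − (-25)(-18) = -604
R→S: (-25)(7) − (-9)(-11) = -274
S→T: (-9)(20) − (-25)(7) = -5
T→U: (-25)(13) − (21)(20) = -745
U→V: (21)(10) − (25)(13) = -115
V→P: (25)(-12) − (21)(10) = -510
Σ = -2463
Area = |Σ|/2 = 1231.5.
Hole:
P_1→P_2: (0)(2) − (1)(0) = 0
P_2→P_3: (1)(1) − (-1)(2) = 3
P_3→P_1: (-1)(0) − (0)(1) = 0
Σ = 3
Area = |Σ|/2 = 1.5.
Net area = 1231.5 − 1.5 = 1230.

1230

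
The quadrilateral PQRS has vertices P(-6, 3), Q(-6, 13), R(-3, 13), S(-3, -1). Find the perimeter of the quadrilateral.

|PQ| = √((0)² + (10)²) = √100 = 10
|QR| = √((3)² + (0)²) = √9 = 3
|RS| = √((0)² + (-14)²) = √196 = 14
|SP| = √((-3)² + (4)²) = √25 = 5
Perimeter = 10 + 3 + 14 + 5 = 32.

32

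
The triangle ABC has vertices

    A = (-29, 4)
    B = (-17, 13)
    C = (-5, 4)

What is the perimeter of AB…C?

54

|AB| = √((12)² + (9)²) = √225 = 15
|BC| = √((12)² + (-9)²) = √225 = 15
|CA| = √((-24)² + (0)²) = √576 = 24
Perimeter = 15 + 15 + 24 = 54.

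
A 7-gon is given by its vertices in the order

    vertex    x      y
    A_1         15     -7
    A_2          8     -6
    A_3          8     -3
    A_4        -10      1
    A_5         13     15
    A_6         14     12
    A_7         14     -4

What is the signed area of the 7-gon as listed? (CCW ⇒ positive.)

Apply the shoelace (surveyor's) formula: 2A = Σ (x_i·y_{i+1} − x_{i+1}·y_i), indices taken mod 7.
Cross-terms: -34, 24, -22, -163, -54, -224, -38  ⇒  Σ = -511
Signed area = Σ/2 = -255.5 (negative ⇒ clockwise traversal).

-255.5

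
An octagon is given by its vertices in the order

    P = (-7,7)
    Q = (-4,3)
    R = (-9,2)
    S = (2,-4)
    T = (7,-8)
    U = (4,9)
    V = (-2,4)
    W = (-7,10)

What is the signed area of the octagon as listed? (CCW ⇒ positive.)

Apply the surveyor's formula: 2A = Σ (x_i·y_{i+1} − x_{i+1}·y_i), indices taken mod 8.
Σ = (7) + (19) + (32) + (12) + (95) + (34) + (8) + (21) = 228
Signed area = Σ/2 = 114 (positive ⇒ counter-clockwise traversal).

114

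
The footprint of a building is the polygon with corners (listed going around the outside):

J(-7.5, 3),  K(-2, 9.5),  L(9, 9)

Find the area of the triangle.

37.125

Apply the shoelace formula: 2A = Σ (x_i·y_{i+1} − x_{i+1}·y_i), indices taken mod 3.
Σ = (-65.25) + (-103.5) + (94.5) = -74.25
Area = |Σ|/2 = 37.125.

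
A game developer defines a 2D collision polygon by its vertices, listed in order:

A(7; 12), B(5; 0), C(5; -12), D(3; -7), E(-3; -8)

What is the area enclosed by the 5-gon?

72

Apply the shoelace formula: 2A = Σ (x_i·y_{i+1} − x_{i+1}·y_i), indices taken mod 5.
Σ = (-60) + (-60) + (1) + (-45) + (20) = -144
Area = |Σ|/2 = 72.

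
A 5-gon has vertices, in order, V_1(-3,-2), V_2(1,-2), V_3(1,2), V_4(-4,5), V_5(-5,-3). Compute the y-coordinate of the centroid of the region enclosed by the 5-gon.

128/189

Apply the shoelace (surveyor's) formula. First the cross-terms c_i = x_i·y_{i+1} − x_{i+1}·y_i:
  8, 4, 13, 37, 1  ⇒  2A = 63, A = 31.5.
Then Σ (y_i + y_{i+1})·c_i = 128, so ȳ = 128 / (6·31.5) = 128/189.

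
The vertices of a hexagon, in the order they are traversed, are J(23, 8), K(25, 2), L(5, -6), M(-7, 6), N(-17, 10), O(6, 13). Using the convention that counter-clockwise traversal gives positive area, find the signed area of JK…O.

-413

Apply the surveyor's formula: 2A = Σ (x_i·y_{i+1} − x_{i+1}·y_i), indices taken mod 6.
Σ = (-154) + (-160) + (-12) + (32) + (-281) + (-251) = -826
Signed area = Σ/2 = -413 (negative ⇒ clockwise traversal).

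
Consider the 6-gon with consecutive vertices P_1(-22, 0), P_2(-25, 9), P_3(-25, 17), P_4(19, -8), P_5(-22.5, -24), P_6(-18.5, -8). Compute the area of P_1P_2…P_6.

Apply the shoelace (surveyor's) formula: 2A = Σ (x_i·y_{i+1} − x_{i+1}·y_i), indices taken mod 6.
Σ = (-198) + (-200) + (-123) + (-636) + (-264) + (-176) = -1597
Area = |Σ|/2 = 798.5.

798.5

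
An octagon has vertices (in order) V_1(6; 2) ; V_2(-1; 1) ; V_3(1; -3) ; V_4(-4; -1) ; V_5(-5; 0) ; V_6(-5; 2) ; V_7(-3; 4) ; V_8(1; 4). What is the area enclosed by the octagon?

Apply the shoelace formula: 2A = Σ (x_i·y_{i+1} − x_{i+1}·y_i), indices taken mod 8.
Σ = (8) + (2) + (-13) + (-5) + (-10) + (-14) + (-16) + (-22) = -70
Area = |Σ|/2 = 35.

35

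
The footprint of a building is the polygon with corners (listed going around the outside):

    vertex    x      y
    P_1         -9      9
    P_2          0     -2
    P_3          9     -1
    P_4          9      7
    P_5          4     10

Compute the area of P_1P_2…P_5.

148

Apply the surveyor's formula: 2A = Σ (x_i·y_{i+1} − x_{i+1}·y_i), indices taken mod 5.
Cross-terms: 18, 18, 72, 62, 126  ⇒  Σ = 296
Area = |Σ|/2 = 148.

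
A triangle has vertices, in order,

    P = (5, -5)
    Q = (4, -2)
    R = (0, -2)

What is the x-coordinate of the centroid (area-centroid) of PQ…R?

Apply the shoelace formula. First the cross-terms c_i = x_i·y_{i+1} − x_{i+1}·y_i:
  10, -8, 10  ⇒  2A = 12, A = 6.
Then Σ (x_i + x_{i+1})·c_i = 108, so x̄ = 108 / (6·6) = 3.

3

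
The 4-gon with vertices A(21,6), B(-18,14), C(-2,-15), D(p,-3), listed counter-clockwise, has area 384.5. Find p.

The doubled signed area Σ (x_i y_{i+1} − x_{i+1} y_i) is linear in p.
With p=0 it equals 769; the coefficient of p is 21 (from the two edges through D).
So 21·p + 769 = 2·384.5 = 769 ⇒ p = 0.

0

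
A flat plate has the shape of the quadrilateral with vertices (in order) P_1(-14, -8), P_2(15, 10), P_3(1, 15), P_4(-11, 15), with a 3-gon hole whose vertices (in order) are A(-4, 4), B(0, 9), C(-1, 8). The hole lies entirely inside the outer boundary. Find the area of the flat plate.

336

Outer boundary:
Σ = (-20) + (215) + (180) + (298) = 673
Area = |Σ|/2 = 336.5.
Hole:
Apply the shoelace formula: 2A = Σ (x_i·y_{i+1} − x_{i+1}·y_i), indices taken mod 3.
Σ = (-36) + (9) + (28) = 1
Area = |Σ|/2 = 0.5.
Net area = 336.5 − 0.5 = 336.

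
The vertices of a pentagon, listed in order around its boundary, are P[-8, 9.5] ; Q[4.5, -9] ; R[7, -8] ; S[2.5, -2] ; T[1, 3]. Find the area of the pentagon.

Σ = (29.25) + (27) + (6) + (9.5) + (33.5) = 105.25
Area = |Σ|/2 = 52.625.

52.625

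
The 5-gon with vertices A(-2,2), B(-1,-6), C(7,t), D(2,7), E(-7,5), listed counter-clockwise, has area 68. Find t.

Write out the shoelace sum; only the two edges meeting at C involve t:
2·Area = [((-1)·t − 7·(-6)) + (7·7 − 2·t)] + 69
       = -3·t + 160 = 136
⇒ t = 8.

8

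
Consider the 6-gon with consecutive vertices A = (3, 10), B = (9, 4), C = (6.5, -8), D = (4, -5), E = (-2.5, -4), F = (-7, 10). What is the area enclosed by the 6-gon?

179

Apply the shoelace (surveyor's) formula: 2A = Σ (x_i·y_{i+1} − x_{i+1}·y_i), indices taken mod 6.
Σ = (-78) + (-98) + (-0.5) + (-28.5) + (-53) + (-100) = -358
Area = |Σ|/2 = 179.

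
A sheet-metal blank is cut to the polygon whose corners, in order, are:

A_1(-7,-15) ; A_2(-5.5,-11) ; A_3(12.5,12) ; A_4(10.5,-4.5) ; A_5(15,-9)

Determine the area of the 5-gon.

215.625

Σ = (-5.5) + (71.5) + (-182.25) + (-27) + (-288) = -431.25
Area = |Σ|/2 = 215.625.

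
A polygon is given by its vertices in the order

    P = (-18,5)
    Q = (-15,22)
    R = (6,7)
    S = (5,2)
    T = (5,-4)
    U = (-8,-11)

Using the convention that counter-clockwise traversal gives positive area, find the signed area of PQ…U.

-468

Σ = (-321) + (-237) + (-23) + (-30) + (-87) + (-238) = -936
Signed area = Σ/2 = -468 (negative ⇒ clockwise traversal).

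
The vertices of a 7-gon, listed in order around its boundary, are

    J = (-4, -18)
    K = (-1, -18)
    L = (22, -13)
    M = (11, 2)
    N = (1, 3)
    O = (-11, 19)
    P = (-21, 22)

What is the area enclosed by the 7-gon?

Apply the shoelace (surveyor's) formula: 2A = Σ (x_i·y_{i+1} − x_{i+1}·y_i), indices taken mod 7.
Cross-terms: 54, 409, 187, 31, 52, 157, 466  ⇒  Σ = 1356
Area = |Σ|/2 = 678.

678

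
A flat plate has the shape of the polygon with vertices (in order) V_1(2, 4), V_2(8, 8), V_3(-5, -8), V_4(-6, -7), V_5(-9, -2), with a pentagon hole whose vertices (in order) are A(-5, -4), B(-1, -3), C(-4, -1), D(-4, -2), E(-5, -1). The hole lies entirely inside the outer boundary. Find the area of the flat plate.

Outer boundary:
Apply the shoelace formula: 2A = Σ (x_i·y_{i+1} − x_{i+1}·y_i), indices taken mod 5.
Σ = (-16) + (-24) + (-13) + (-51) + (-32) = -136
Area = |Σ|/2 = 68.
Hole:
Σ = (11) + (-11) + (4) + (-6) + (15) = 13
Area = |Σ|/2 = 6.5.
Net area = 68 − 6.5 = 61.5.

61.5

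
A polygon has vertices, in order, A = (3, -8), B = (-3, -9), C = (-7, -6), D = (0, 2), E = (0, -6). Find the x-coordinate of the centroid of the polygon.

Apply Gauss's area formula. First the cross-terms c_i = x_i·y_{i+1} − x_{i+1}·y_i:
  -51, -45, -14, 0, 18  ⇒  2A = -92, A = -46.
Then Σ (x_i + x_{i+1})·c_i = 602, so x̄ = 602 / (6·(-46)) = -301/138.

-301/138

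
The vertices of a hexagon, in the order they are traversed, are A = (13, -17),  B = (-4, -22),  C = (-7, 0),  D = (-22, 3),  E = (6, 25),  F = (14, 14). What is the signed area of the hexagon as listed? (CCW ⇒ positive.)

-891.5

Apply the shoelace (surveyor's) formula: 2A = Σ (x_i·y_{i+1} − x_{i+1}·y_i), indices taken mod 6.
Σ = (-354) + (-154) + (-21) + (-568) + (-266) + (-420) = -1783
Signed area = Σ/2 = -891.5 (negative ⇒ clockwise traversal).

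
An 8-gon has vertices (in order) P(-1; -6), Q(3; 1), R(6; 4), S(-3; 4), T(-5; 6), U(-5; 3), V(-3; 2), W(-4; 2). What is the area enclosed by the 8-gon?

Σ = (17) + (6) + (36) + (2) + (15) + (-1) + (2) + (26) = 103
Area = |Σ|/2 = 51.5.

51.5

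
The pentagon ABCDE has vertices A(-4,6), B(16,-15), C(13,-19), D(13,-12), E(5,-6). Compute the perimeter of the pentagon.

|AB| = √((20)² + (-21)²) = √841 = 29
|BC| = √((-3)² + (-4)²) = √25 = 5
|CD| = √((0)² + (7)²) = √49 = 7
|DE| = √((-8)² + (6)²) = √100 = 10
|EA| = √((-9)² + (12)²) = √225 = 15
Perimeter = 29 + 5 + 7 + 10 + 15 = 66.

66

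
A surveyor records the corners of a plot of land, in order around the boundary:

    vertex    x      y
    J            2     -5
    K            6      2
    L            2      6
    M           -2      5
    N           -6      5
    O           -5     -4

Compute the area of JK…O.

Apply the surveyor's formula: 2A = Σ (x_i·y_{i+1} − x_{i+1}·y_i), indices taken mod 6.
J→K: (2)(2) − (6)(-5) = 34
K→L: (6)(6) − (2)(2) = 32
L→M: (2)(5) − (-2)(6) = 22
M→N: (-2)(5) − (-6)(5) = 20
N→O: (-6)(-4) − (-5)(5) = 49
O→J: (-5)(-5) − (2)(-4) = 33
Σ = 190
Area = |Σ|/2 = 95.

95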